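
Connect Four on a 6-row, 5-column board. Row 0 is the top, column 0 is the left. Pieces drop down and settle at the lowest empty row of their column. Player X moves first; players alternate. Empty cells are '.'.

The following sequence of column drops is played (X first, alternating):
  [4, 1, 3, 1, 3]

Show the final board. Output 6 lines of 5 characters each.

Answer: .....
.....
.....
.....
.O.X.
.O.XX

Derivation:
Move 1: X drops in col 4, lands at row 5
Move 2: O drops in col 1, lands at row 5
Move 3: X drops in col 3, lands at row 5
Move 4: O drops in col 1, lands at row 4
Move 5: X drops in col 3, lands at row 4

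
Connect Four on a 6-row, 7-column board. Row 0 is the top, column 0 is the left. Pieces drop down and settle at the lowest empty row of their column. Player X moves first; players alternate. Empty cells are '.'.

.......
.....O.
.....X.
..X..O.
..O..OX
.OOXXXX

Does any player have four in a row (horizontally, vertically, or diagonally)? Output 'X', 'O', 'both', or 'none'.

X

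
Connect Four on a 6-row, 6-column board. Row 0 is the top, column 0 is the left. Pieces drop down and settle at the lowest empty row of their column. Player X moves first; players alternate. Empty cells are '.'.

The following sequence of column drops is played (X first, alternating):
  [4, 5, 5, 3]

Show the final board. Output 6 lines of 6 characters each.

Move 1: X drops in col 4, lands at row 5
Move 2: O drops in col 5, lands at row 5
Move 3: X drops in col 5, lands at row 4
Move 4: O drops in col 3, lands at row 5

Answer: ......
......
......
......
.....X
...OXO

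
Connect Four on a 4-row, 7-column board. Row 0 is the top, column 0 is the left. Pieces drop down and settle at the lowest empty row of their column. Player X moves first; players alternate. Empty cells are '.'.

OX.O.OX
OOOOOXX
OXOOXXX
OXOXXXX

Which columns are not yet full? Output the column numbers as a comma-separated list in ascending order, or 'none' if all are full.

col 0: top cell = 'O' → FULL
col 1: top cell = 'X' → FULL
col 2: top cell = '.' → open
col 3: top cell = 'O' → FULL
col 4: top cell = '.' → open
col 5: top cell = 'O' → FULL
col 6: top cell = 'X' → FULL

Answer: 2,4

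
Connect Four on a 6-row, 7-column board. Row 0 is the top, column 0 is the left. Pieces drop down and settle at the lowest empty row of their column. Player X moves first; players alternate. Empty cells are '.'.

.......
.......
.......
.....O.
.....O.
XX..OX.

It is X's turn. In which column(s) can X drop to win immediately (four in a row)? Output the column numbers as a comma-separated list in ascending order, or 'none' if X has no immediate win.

col 0: drop X → no win
col 1: drop X → no win
col 2: drop X → no win
col 3: drop X → no win
col 4: drop X → no win
col 5: drop X → no win
col 6: drop X → no win

Answer: none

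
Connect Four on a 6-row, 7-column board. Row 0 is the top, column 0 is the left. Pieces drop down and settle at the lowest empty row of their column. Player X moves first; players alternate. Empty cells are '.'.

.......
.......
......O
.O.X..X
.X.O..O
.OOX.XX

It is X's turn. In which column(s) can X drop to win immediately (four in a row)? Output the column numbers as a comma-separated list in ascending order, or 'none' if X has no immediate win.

col 0: drop X → no win
col 1: drop X → no win
col 2: drop X → no win
col 3: drop X → no win
col 4: drop X → WIN!
col 5: drop X → no win
col 6: drop X → no win

Answer: 4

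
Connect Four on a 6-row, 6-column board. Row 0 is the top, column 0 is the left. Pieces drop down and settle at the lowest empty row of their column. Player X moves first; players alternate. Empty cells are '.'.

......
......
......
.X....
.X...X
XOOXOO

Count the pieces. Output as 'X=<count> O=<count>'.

X=5 O=4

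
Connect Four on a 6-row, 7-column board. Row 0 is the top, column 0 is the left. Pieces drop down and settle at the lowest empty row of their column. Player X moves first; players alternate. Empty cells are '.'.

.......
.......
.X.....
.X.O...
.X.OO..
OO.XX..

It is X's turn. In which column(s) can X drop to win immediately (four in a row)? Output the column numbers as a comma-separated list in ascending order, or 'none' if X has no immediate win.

col 0: drop X → no win
col 1: drop X → WIN!
col 2: drop X → no win
col 3: drop X → no win
col 4: drop X → no win
col 5: drop X → no win
col 6: drop X → no win

Answer: 1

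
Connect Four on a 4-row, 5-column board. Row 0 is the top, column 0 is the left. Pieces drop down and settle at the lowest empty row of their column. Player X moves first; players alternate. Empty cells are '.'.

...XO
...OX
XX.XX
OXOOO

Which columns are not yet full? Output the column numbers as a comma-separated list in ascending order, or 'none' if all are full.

col 0: top cell = '.' → open
col 1: top cell = '.' → open
col 2: top cell = '.' → open
col 3: top cell = 'X' → FULL
col 4: top cell = 'O' → FULL

Answer: 0,1,2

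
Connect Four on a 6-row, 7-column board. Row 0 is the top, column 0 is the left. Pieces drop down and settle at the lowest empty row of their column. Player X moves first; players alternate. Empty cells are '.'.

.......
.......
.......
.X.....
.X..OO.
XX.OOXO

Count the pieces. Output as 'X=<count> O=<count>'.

X=5 O=5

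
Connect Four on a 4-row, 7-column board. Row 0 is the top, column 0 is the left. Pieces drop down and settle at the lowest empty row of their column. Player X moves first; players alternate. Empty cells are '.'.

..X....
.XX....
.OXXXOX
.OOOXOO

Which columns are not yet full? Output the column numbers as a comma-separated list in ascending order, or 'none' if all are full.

Answer: 0,1,3,4,5,6

Derivation:
col 0: top cell = '.' → open
col 1: top cell = '.' → open
col 2: top cell = 'X' → FULL
col 3: top cell = '.' → open
col 4: top cell = '.' → open
col 5: top cell = '.' → open
col 6: top cell = '.' → open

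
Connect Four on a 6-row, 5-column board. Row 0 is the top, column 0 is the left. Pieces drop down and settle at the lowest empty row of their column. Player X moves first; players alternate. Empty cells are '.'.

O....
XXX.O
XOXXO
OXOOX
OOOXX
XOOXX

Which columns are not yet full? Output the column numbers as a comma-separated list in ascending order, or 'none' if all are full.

Answer: 1,2,3,4

Derivation:
col 0: top cell = 'O' → FULL
col 1: top cell = '.' → open
col 2: top cell = '.' → open
col 3: top cell = '.' → open
col 4: top cell = '.' → open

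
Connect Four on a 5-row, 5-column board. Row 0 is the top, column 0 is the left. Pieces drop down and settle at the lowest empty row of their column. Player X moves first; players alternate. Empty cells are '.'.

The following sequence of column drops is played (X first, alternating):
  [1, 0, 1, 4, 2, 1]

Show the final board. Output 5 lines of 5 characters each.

Move 1: X drops in col 1, lands at row 4
Move 2: O drops in col 0, lands at row 4
Move 3: X drops in col 1, lands at row 3
Move 4: O drops in col 4, lands at row 4
Move 5: X drops in col 2, lands at row 4
Move 6: O drops in col 1, lands at row 2

Answer: .....
.....
.O...
.X...
OXX.O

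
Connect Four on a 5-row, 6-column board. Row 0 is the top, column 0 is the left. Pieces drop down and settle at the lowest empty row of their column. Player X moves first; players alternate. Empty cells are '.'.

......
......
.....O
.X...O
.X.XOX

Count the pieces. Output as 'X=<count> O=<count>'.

X=4 O=3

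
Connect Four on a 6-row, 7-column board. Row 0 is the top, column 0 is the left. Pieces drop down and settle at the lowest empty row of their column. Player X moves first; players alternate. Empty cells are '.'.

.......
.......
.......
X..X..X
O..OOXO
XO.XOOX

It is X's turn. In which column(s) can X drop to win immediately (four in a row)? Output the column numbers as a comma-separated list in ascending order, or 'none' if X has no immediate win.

Answer: none

Derivation:
col 0: drop X → no win
col 1: drop X → no win
col 2: drop X → no win
col 3: drop X → no win
col 4: drop X → no win
col 5: drop X → no win
col 6: drop X → no win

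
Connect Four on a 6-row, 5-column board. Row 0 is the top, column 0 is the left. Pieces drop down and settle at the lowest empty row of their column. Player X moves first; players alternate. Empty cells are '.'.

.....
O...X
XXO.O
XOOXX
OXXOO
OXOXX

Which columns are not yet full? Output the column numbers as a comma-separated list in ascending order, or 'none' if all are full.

Answer: 0,1,2,3,4

Derivation:
col 0: top cell = '.' → open
col 1: top cell = '.' → open
col 2: top cell = '.' → open
col 3: top cell = '.' → open
col 4: top cell = '.' → open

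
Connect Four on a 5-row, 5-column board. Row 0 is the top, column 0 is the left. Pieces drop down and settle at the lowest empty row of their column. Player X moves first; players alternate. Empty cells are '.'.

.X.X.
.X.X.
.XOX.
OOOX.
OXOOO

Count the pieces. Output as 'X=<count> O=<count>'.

X=8 O=8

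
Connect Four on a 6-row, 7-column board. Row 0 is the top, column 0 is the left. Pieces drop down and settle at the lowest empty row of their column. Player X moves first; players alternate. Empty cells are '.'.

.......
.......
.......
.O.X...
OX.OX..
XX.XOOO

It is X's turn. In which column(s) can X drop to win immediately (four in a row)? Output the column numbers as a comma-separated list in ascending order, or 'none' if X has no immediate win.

Answer: 2

Derivation:
col 0: drop X → no win
col 1: drop X → no win
col 2: drop X → WIN!
col 3: drop X → no win
col 4: drop X → no win
col 5: drop X → no win
col 6: drop X → no win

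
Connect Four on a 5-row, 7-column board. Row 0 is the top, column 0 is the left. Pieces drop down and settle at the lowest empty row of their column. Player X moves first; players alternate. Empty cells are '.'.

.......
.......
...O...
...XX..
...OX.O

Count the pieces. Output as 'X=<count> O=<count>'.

X=3 O=3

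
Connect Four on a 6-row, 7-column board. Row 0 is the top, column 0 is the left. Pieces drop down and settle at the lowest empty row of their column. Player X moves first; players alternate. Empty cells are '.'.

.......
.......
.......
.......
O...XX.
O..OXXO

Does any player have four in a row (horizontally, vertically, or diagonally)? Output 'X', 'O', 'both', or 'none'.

none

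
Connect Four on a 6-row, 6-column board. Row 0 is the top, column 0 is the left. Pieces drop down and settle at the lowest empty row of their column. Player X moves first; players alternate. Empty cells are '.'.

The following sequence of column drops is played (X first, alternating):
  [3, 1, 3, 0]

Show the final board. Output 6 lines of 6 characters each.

Answer: ......
......
......
......
...X..
OO.X..

Derivation:
Move 1: X drops in col 3, lands at row 5
Move 2: O drops in col 1, lands at row 5
Move 3: X drops in col 3, lands at row 4
Move 4: O drops in col 0, lands at row 5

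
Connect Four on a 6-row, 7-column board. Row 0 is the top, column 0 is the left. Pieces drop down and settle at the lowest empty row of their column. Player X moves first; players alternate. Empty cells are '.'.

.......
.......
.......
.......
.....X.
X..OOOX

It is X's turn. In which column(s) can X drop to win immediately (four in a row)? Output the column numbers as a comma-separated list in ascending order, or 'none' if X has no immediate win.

Answer: none

Derivation:
col 0: drop X → no win
col 1: drop X → no win
col 2: drop X → no win
col 3: drop X → no win
col 4: drop X → no win
col 5: drop X → no win
col 6: drop X → no win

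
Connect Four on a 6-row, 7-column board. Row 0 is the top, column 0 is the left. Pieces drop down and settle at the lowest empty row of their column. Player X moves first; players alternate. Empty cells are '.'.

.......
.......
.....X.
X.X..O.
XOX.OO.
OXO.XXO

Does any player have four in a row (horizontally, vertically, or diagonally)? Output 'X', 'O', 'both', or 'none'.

none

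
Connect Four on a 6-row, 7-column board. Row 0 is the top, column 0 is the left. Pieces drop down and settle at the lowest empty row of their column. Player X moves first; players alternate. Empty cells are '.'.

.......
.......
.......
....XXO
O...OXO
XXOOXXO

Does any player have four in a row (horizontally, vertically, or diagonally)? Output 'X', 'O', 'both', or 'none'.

none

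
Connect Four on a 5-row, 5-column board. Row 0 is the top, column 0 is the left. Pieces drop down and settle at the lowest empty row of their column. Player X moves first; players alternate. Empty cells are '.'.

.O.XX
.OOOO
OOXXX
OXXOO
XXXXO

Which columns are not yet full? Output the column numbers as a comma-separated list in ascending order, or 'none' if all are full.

col 0: top cell = '.' → open
col 1: top cell = 'O' → FULL
col 2: top cell = '.' → open
col 3: top cell = 'X' → FULL
col 4: top cell = 'X' → FULL

Answer: 0,2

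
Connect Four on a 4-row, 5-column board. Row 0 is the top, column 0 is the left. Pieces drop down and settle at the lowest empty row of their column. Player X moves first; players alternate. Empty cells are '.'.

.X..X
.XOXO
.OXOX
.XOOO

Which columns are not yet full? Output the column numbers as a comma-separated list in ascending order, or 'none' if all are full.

Answer: 0,2,3

Derivation:
col 0: top cell = '.' → open
col 1: top cell = 'X' → FULL
col 2: top cell = '.' → open
col 3: top cell = '.' → open
col 4: top cell = 'X' → FULL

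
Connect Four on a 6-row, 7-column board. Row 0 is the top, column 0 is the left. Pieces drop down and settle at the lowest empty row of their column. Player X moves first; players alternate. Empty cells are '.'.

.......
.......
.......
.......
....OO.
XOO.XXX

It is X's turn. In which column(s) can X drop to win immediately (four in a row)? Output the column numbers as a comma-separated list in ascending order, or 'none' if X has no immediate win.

Answer: 3

Derivation:
col 0: drop X → no win
col 1: drop X → no win
col 2: drop X → no win
col 3: drop X → WIN!
col 4: drop X → no win
col 5: drop X → no win
col 6: drop X → no win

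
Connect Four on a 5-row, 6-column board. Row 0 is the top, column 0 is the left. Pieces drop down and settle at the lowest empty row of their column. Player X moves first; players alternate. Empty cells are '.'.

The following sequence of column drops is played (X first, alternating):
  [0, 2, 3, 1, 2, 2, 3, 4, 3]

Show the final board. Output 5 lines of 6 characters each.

Move 1: X drops in col 0, lands at row 4
Move 2: O drops in col 2, lands at row 4
Move 3: X drops in col 3, lands at row 4
Move 4: O drops in col 1, lands at row 4
Move 5: X drops in col 2, lands at row 3
Move 6: O drops in col 2, lands at row 2
Move 7: X drops in col 3, lands at row 3
Move 8: O drops in col 4, lands at row 4
Move 9: X drops in col 3, lands at row 2

Answer: ......
......
..OX..
..XX..
XOOXO.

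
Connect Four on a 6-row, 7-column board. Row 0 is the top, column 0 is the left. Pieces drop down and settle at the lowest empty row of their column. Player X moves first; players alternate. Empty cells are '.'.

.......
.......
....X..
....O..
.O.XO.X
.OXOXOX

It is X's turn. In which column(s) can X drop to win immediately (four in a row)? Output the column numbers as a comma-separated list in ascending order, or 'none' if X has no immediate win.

col 0: drop X → no win
col 1: drop X → no win
col 2: drop X → no win
col 3: drop X → no win
col 4: drop X → no win
col 5: drop X → no win
col 6: drop X → no win

Answer: none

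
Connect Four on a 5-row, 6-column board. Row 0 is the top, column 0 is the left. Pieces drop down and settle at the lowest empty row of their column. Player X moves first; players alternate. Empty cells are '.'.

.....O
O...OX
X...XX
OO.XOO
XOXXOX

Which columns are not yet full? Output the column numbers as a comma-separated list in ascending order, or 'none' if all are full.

Answer: 0,1,2,3,4

Derivation:
col 0: top cell = '.' → open
col 1: top cell = '.' → open
col 2: top cell = '.' → open
col 3: top cell = '.' → open
col 4: top cell = '.' → open
col 5: top cell = 'O' → FULL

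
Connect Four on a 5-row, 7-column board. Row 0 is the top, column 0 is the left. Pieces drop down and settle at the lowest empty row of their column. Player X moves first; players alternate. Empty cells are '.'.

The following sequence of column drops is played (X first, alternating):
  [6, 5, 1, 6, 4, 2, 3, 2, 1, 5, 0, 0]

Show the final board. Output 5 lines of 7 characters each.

Answer: .......
.......
.......
OXO..OO
XXOXXOX

Derivation:
Move 1: X drops in col 6, lands at row 4
Move 2: O drops in col 5, lands at row 4
Move 3: X drops in col 1, lands at row 4
Move 4: O drops in col 6, lands at row 3
Move 5: X drops in col 4, lands at row 4
Move 6: O drops in col 2, lands at row 4
Move 7: X drops in col 3, lands at row 4
Move 8: O drops in col 2, lands at row 3
Move 9: X drops in col 1, lands at row 3
Move 10: O drops in col 5, lands at row 3
Move 11: X drops in col 0, lands at row 4
Move 12: O drops in col 0, lands at row 3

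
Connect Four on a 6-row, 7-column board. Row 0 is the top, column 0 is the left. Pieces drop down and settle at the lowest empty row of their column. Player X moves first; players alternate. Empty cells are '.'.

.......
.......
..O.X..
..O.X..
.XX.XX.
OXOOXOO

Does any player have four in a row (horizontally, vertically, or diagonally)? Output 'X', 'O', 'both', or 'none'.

X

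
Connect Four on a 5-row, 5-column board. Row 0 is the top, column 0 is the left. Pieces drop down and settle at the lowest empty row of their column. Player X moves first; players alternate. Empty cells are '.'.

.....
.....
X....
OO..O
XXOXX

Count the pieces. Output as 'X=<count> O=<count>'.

X=5 O=4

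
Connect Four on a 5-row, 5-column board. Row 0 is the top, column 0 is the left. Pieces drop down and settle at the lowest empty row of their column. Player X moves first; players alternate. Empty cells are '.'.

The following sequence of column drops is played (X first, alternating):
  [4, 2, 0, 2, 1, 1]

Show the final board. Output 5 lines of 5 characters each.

Answer: .....
.....
.....
.OO..
XXO.X

Derivation:
Move 1: X drops in col 4, lands at row 4
Move 2: O drops in col 2, lands at row 4
Move 3: X drops in col 0, lands at row 4
Move 4: O drops in col 2, lands at row 3
Move 5: X drops in col 1, lands at row 4
Move 6: O drops in col 1, lands at row 3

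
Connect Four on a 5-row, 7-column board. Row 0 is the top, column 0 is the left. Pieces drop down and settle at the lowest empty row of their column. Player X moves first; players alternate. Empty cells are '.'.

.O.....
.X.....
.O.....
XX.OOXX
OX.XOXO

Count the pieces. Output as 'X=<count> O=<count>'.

X=8 O=7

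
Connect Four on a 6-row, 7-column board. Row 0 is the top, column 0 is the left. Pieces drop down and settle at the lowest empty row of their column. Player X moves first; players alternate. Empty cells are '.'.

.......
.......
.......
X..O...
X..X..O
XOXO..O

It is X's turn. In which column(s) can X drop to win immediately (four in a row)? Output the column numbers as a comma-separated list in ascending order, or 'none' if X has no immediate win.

Answer: 0

Derivation:
col 0: drop X → WIN!
col 1: drop X → no win
col 2: drop X → no win
col 3: drop X → no win
col 4: drop X → no win
col 5: drop X → no win
col 6: drop X → no win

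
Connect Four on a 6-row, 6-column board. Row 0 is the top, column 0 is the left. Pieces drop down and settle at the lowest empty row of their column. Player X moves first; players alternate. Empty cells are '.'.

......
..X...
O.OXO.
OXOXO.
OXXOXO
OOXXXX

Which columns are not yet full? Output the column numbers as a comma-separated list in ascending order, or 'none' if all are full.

col 0: top cell = '.' → open
col 1: top cell = '.' → open
col 2: top cell = '.' → open
col 3: top cell = '.' → open
col 4: top cell = '.' → open
col 5: top cell = '.' → open

Answer: 0,1,2,3,4,5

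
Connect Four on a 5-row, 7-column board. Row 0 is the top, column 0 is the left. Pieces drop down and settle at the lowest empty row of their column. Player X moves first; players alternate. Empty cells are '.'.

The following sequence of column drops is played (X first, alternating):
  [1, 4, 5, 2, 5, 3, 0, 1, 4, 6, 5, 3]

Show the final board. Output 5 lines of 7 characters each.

Answer: .......
.......
.....X.
.O.OXX.
XXOOOXO

Derivation:
Move 1: X drops in col 1, lands at row 4
Move 2: O drops in col 4, lands at row 4
Move 3: X drops in col 5, lands at row 4
Move 4: O drops in col 2, lands at row 4
Move 5: X drops in col 5, lands at row 3
Move 6: O drops in col 3, lands at row 4
Move 7: X drops in col 0, lands at row 4
Move 8: O drops in col 1, lands at row 3
Move 9: X drops in col 4, lands at row 3
Move 10: O drops in col 6, lands at row 4
Move 11: X drops in col 5, lands at row 2
Move 12: O drops in col 3, lands at row 3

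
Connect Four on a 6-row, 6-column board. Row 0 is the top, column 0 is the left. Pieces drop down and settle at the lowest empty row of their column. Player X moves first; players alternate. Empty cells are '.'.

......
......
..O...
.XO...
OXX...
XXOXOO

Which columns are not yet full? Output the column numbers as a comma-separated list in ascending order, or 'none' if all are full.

Answer: 0,1,2,3,4,5

Derivation:
col 0: top cell = '.' → open
col 1: top cell = '.' → open
col 2: top cell = '.' → open
col 3: top cell = '.' → open
col 4: top cell = '.' → open
col 5: top cell = '.' → open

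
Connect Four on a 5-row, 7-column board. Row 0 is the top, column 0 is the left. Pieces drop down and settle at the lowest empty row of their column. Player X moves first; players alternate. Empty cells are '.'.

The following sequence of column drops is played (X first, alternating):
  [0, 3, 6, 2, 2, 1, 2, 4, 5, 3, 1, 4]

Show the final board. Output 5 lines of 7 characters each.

Move 1: X drops in col 0, lands at row 4
Move 2: O drops in col 3, lands at row 4
Move 3: X drops in col 6, lands at row 4
Move 4: O drops in col 2, lands at row 4
Move 5: X drops in col 2, lands at row 3
Move 6: O drops in col 1, lands at row 4
Move 7: X drops in col 2, lands at row 2
Move 8: O drops in col 4, lands at row 4
Move 9: X drops in col 5, lands at row 4
Move 10: O drops in col 3, lands at row 3
Move 11: X drops in col 1, lands at row 3
Move 12: O drops in col 4, lands at row 3

Answer: .......
.......
..X....
.XXOO..
XOOOOXX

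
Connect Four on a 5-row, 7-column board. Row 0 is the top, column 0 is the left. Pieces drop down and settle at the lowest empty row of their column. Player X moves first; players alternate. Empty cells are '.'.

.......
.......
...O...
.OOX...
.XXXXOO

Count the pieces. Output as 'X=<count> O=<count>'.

X=5 O=5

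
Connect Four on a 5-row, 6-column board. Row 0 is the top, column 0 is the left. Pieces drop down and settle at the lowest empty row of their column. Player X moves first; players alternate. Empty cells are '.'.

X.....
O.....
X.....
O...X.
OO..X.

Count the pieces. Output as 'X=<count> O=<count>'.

X=4 O=4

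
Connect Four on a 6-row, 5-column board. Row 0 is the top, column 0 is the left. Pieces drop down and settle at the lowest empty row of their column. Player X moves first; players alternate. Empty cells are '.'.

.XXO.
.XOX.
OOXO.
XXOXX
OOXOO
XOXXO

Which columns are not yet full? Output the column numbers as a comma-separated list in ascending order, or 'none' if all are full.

Answer: 0,4

Derivation:
col 0: top cell = '.' → open
col 1: top cell = 'X' → FULL
col 2: top cell = 'X' → FULL
col 3: top cell = 'O' → FULL
col 4: top cell = '.' → open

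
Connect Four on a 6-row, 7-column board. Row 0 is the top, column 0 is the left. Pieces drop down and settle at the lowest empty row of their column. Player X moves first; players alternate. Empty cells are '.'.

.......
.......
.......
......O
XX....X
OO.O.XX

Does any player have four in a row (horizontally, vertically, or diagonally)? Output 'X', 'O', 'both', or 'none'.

none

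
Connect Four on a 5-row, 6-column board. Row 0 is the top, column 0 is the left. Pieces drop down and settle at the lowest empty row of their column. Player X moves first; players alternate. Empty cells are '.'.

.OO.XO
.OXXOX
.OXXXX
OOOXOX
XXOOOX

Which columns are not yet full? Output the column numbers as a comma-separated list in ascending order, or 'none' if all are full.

Answer: 0,3

Derivation:
col 0: top cell = '.' → open
col 1: top cell = 'O' → FULL
col 2: top cell = 'O' → FULL
col 3: top cell = '.' → open
col 4: top cell = 'X' → FULL
col 5: top cell = 'O' → FULL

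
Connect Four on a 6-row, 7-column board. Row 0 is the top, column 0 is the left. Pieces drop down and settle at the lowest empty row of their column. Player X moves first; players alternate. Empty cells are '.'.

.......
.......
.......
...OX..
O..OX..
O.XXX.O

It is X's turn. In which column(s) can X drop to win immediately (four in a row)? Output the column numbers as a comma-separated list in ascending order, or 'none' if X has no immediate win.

col 0: drop X → no win
col 1: drop X → WIN!
col 2: drop X → no win
col 3: drop X → no win
col 4: drop X → WIN!
col 5: drop X → WIN!
col 6: drop X → no win

Answer: 1,4,5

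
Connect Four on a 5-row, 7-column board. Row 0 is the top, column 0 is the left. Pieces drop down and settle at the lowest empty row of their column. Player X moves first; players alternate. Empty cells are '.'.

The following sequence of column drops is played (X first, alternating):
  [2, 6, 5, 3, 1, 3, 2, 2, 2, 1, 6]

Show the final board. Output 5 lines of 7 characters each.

Move 1: X drops in col 2, lands at row 4
Move 2: O drops in col 6, lands at row 4
Move 3: X drops in col 5, lands at row 4
Move 4: O drops in col 3, lands at row 4
Move 5: X drops in col 1, lands at row 4
Move 6: O drops in col 3, lands at row 3
Move 7: X drops in col 2, lands at row 3
Move 8: O drops in col 2, lands at row 2
Move 9: X drops in col 2, lands at row 1
Move 10: O drops in col 1, lands at row 3
Move 11: X drops in col 6, lands at row 3

Answer: .......
..X....
..O....
.OXO..X
.XXO.XO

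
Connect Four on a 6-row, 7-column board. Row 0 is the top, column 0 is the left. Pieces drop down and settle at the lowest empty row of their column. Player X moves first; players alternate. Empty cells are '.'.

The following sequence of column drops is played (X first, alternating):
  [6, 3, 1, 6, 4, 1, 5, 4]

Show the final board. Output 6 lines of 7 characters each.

Answer: .......
.......
.......
.......
.O..O.O
.X.OXXX

Derivation:
Move 1: X drops in col 6, lands at row 5
Move 2: O drops in col 3, lands at row 5
Move 3: X drops in col 1, lands at row 5
Move 4: O drops in col 6, lands at row 4
Move 5: X drops in col 4, lands at row 5
Move 6: O drops in col 1, lands at row 4
Move 7: X drops in col 5, lands at row 5
Move 8: O drops in col 4, lands at row 4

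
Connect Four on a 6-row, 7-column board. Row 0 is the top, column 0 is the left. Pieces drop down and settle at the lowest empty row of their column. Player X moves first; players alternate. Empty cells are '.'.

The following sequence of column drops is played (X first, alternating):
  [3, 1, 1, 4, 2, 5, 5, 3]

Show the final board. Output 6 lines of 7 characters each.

Move 1: X drops in col 3, lands at row 5
Move 2: O drops in col 1, lands at row 5
Move 3: X drops in col 1, lands at row 4
Move 4: O drops in col 4, lands at row 5
Move 5: X drops in col 2, lands at row 5
Move 6: O drops in col 5, lands at row 5
Move 7: X drops in col 5, lands at row 4
Move 8: O drops in col 3, lands at row 4

Answer: .......
.......
.......
.......
.X.O.X.
.OXXOO.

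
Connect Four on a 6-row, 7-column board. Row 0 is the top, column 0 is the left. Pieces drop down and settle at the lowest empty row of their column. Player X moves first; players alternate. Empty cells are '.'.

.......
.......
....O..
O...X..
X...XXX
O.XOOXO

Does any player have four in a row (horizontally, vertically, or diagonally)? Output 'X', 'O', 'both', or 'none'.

none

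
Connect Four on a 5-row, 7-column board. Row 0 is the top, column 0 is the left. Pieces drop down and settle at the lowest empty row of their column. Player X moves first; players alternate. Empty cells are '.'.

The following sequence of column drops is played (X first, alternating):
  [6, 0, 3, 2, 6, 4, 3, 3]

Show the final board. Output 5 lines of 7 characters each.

Answer: .......
.......
...O...
...X..X
O.OXO.X

Derivation:
Move 1: X drops in col 6, lands at row 4
Move 2: O drops in col 0, lands at row 4
Move 3: X drops in col 3, lands at row 4
Move 4: O drops in col 2, lands at row 4
Move 5: X drops in col 6, lands at row 3
Move 6: O drops in col 4, lands at row 4
Move 7: X drops in col 3, lands at row 3
Move 8: O drops in col 3, lands at row 2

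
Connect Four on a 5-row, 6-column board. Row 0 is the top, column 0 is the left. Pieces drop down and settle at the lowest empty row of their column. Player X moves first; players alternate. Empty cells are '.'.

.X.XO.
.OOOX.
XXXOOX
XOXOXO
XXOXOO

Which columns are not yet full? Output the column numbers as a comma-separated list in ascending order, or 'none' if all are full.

col 0: top cell = '.' → open
col 1: top cell = 'X' → FULL
col 2: top cell = '.' → open
col 3: top cell = 'X' → FULL
col 4: top cell = 'O' → FULL
col 5: top cell = '.' → open

Answer: 0,2,5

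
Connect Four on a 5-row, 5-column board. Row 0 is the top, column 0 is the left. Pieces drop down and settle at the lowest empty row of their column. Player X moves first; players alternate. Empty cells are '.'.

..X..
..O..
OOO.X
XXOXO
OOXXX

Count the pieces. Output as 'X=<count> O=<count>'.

X=8 O=8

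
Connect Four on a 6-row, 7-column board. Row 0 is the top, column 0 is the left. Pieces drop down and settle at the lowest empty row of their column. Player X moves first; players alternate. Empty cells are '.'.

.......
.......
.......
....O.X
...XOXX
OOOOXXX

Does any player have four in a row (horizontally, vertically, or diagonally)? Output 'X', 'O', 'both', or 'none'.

O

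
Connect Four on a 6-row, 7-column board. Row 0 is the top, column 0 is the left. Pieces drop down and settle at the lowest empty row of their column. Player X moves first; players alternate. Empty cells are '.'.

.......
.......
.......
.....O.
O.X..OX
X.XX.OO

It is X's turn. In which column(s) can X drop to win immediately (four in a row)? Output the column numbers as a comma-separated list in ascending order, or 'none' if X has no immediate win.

col 0: drop X → no win
col 1: drop X → WIN!
col 2: drop X → no win
col 3: drop X → no win
col 4: drop X → no win
col 5: drop X → no win
col 6: drop X → no win

Answer: 1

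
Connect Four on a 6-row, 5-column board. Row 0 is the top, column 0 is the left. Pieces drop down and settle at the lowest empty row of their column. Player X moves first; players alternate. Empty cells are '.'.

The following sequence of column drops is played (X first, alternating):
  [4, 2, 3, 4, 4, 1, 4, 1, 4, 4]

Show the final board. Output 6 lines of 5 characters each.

Move 1: X drops in col 4, lands at row 5
Move 2: O drops in col 2, lands at row 5
Move 3: X drops in col 3, lands at row 5
Move 4: O drops in col 4, lands at row 4
Move 5: X drops in col 4, lands at row 3
Move 6: O drops in col 1, lands at row 5
Move 7: X drops in col 4, lands at row 2
Move 8: O drops in col 1, lands at row 4
Move 9: X drops in col 4, lands at row 1
Move 10: O drops in col 4, lands at row 0

Answer: ....O
....X
....X
....X
.O..O
.OOXX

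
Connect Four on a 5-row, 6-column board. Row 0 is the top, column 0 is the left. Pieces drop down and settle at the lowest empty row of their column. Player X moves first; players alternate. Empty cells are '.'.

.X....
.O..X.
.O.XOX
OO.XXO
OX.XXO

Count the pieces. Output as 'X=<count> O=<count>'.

X=9 O=8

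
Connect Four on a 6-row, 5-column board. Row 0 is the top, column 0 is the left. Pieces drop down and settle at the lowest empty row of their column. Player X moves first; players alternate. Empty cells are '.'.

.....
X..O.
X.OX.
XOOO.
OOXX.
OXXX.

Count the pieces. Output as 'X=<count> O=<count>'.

X=9 O=8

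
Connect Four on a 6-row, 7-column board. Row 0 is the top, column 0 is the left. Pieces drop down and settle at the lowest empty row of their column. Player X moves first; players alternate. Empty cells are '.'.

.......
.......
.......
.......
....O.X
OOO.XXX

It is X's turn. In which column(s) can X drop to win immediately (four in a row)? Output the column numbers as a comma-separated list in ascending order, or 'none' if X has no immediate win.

col 0: drop X → no win
col 1: drop X → no win
col 2: drop X → no win
col 3: drop X → WIN!
col 4: drop X → no win
col 5: drop X → no win
col 6: drop X → no win

Answer: 3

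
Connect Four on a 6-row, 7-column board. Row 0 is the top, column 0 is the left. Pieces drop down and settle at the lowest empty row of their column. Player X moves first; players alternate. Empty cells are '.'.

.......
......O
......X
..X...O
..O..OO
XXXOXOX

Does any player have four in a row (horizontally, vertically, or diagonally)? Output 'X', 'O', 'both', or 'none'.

none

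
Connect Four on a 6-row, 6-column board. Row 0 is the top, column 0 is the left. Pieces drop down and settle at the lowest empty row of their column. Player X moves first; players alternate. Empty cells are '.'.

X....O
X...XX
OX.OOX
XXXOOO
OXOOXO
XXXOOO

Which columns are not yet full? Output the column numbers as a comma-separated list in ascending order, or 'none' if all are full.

col 0: top cell = 'X' → FULL
col 1: top cell = '.' → open
col 2: top cell = '.' → open
col 3: top cell = '.' → open
col 4: top cell = '.' → open
col 5: top cell = 'O' → FULL

Answer: 1,2,3,4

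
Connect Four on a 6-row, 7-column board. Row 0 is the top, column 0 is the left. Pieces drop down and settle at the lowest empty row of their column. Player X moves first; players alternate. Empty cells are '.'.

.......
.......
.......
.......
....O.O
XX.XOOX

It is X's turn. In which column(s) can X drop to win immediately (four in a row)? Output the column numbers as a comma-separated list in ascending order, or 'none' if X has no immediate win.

Answer: 2

Derivation:
col 0: drop X → no win
col 1: drop X → no win
col 2: drop X → WIN!
col 3: drop X → no win
col 4: drop X → no win
col 5: drop X → no win
col 6: drop X → no win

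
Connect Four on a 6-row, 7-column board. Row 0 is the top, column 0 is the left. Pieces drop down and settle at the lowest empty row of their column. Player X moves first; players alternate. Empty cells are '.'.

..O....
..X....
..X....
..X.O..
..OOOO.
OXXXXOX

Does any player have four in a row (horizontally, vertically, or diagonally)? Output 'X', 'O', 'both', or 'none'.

both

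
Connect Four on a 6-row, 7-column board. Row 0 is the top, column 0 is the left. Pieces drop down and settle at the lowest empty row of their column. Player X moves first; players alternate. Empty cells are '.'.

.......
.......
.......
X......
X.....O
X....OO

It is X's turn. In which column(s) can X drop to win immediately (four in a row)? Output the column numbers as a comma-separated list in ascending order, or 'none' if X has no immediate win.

Answer: 0

Derivation:
col 0: drop X → WIN!
col 1: drop X → no win
col 2: drop X → no win
col 3: drop X → no win
col 4: drop X → no win
col 5: drop X → no win
col 6: drop X → no win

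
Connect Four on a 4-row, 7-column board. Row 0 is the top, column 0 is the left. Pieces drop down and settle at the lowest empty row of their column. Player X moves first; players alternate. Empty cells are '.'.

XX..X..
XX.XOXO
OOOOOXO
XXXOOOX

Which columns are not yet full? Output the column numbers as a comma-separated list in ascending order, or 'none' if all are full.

col 0: top cell = 'X' → FULL
col 1: top cell = 'X' → FULL
col 2: top cell = '.' → open
col 3: top cell = '.' → open
col 4: top cell = 'X' → FULL
col 5: top cell = '.' → open
col 6: top cell = '.' → open

Answer: 2,3,5,6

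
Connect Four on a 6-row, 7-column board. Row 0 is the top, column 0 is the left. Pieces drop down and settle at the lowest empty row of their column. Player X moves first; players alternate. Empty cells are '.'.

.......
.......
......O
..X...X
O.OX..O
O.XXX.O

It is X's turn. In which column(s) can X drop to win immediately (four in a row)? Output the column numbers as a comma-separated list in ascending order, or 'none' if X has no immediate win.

Answer: 1,5

Derivation:
col 0: drop X → no win
col 1: drop X → WIN!
col 2: drop X → no win
col 3: drop X → no win
col 4: drop X → no win
col 5: drop X → WIN!
col 6: drop X → no win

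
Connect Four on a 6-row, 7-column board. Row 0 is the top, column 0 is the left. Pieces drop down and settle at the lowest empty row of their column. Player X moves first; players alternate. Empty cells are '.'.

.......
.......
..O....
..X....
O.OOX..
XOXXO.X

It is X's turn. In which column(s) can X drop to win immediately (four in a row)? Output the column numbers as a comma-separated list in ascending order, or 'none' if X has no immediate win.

Answer: none

Derivation:
col 0: drop X → no win
col 1: drop X → no win
col 2: drop X → no win
col 3: drop X → no win
col 4: drop X → no win
col 5: drop X → no win
col 6: drop X → no win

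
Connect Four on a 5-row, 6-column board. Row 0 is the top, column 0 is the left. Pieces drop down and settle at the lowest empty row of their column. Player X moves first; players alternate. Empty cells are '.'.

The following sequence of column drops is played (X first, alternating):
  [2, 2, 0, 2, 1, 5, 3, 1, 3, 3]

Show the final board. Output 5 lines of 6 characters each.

Move 1: X drops in col 2, lands at row 4
Move 2: O drops in col 2, lands at row 3
Move 3: X drops in col 0, lands at row 4
Move 4: O drops in col 2, lands at row 2
Move 5: X drops in col 1, lands at row 4
Move 6: O drops in col 5, lands at row 4
Move 7: X drops in col 3, lands at row 4
Move 8: O drops in col 1, lands at row 3
Move 9: X drops in col 3, lands at row 3
Move 10: O drops in col 3, lands at row 2

Answer: ......
......
..OO..
.OOX..
XXXX.O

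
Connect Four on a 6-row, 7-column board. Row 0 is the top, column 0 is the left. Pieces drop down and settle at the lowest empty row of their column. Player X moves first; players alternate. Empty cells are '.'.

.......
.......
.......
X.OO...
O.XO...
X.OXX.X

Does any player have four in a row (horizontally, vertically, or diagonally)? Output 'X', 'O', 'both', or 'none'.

none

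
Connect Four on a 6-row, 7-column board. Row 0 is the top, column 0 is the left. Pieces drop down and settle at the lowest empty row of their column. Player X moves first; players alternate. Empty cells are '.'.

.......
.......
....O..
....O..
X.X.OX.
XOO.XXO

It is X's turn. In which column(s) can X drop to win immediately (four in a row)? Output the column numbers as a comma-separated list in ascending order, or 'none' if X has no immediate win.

Answer: none

Derivation:
col 0: drop X → no win
col 1: drop X → no win
col 2: drop X → no win
col 3: drop X → no win
col 4: drop X → no win
col 5: drop X → no win
col 6: drop X → no win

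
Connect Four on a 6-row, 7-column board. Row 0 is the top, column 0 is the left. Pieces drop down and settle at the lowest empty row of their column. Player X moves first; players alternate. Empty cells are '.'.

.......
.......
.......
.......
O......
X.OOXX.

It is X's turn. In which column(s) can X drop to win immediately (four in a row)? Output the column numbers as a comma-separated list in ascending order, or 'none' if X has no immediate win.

Answer: none

Derivation:
col 0: drop X → no win
col 1: drop X → no win
col 2: drop X → no win
col 3: drop X → no win
col 4: drop X → no win
col 5: drop X → no win
col 6: drop X → no win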